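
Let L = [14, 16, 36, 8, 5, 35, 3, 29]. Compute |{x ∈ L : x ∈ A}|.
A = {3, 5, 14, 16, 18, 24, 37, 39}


Set A = {3, 5, 14, 16, 18, 24, 37, 39}
Candidates: [14, 16, 36, 8, 5, 35, 3, 29]
Check each candidate:
14 ∈ A, 16 ∈ A, 36 ∉ A, 8 ∉ A, 5 ∈ A, 35 ∉ A, 3 ∈ A, 29 ∉ A
Count of candidates in A: 4

4


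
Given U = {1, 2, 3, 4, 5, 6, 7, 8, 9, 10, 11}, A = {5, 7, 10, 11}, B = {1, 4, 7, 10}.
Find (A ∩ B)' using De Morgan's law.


U = {1, 2, 3, 4, 5, 6, 7, 8, 9, 10, 11}
A = {5, 7, 10, 11}, B = {1, 4, 7, 10}
A ∩ B = {7, 10}
(A ∩ B)' = U \ (A ∩ B) = {1, 2, 3, 4, 5, 6, 8, 9, 11}
Verification via A' ∪ B': A' = {1, 2, 3, 4, 6, 8, 9}, B' = {2, 3, 5, 6, 8, 9, 11}
A' ∪ B' = {1, 2, 3, 4, 5, 6, 8, 9, 11} ✓

{1, 2, 3, 4, 5, 6, 8, 9, 11}


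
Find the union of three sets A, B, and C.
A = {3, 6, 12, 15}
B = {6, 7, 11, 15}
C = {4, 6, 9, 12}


Set A = {3, 6, 12, 15}
Set B = {6, 7, 11, 15}
Set C = {4, 6, 9, 12}
First, A ∪ B = {3, 6, 7, 11, 12, 15}
Then, (A ∪ B) ∪ C = {3, 4, 6, 7, 9, 11, 12, 15}

{3, 4, 6, 7, 9, 11, 12, 15}


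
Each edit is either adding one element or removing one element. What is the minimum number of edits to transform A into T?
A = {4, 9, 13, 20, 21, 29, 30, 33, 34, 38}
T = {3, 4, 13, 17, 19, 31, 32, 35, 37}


Set A = {4, 9, 13, 20, 21, 29, 30, 33, 34, 38}
Set T = {3, 4, 13, 17, 19, 31, 32, 35, 37}
Elements to remove from A (in A, not in T): {9, 20, 21, 29, 30, 33, 34, 38} → 8 removals
Elements to add to A (in T, not in A): {3, 17, 19, 31, 32, 35, 37} → 7 additions
Total edits = 8 + 7 = 15

15


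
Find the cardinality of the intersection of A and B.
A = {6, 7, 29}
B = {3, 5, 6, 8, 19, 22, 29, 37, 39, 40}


Set A = {6, 7, 29}
Set B = {3, 5, 6, 8, 19, 22, 29, 37, 39, 40}
A ∩ B = {6, 29}
|A ∩ B| = 2

2


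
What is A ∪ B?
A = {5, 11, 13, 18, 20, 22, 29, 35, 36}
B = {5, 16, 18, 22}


Set A = {5, 11, 13, 18, 20, 22, 29, 35, 36}
Set B = {5, 16, 18, 22}
A ∪ B includes all elements in either set.
Elements from A: {5, 11, 13, 18, 20, 22, 29, 35, 36}
Elements from B not already included: {16}
A ∪ B = {5, 11, 13, 16, 18, 20, 22, 29, 35, 36}

{5, 11, 13, 16, 18, 20, 22, 29, 35, 36}


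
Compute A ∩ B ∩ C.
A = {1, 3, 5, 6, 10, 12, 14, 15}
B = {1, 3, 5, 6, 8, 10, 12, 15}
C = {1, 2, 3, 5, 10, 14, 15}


Set A = {1, 3, 5, 6, 10, 12, 14, 15}
Set B = {1, 3, 5, 6, 8, 10, 12, 15}
Set C = {1, 2, 3, 5, 10, 14, 15}
First, A ∩ B = {1, 3, 5, 6, 10, 12, 15}
Then, (A ∩ B) ∩ C = {1, 3, 5, 10, 15}

{1, 3, 5, 10, 15}


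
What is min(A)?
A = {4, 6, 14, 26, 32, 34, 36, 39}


Set A = {4, 6, 14, 26, 32, 34, 36, 39}
Elements in ascending order: 4, 6, 14, 26, 32, 34, 36, 39
The smallest element is 4.

4


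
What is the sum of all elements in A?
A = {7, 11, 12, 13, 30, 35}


Set A = {7, 11, 12, 13, 30, 35}
Sum = 7 + 11 + 12 + 13 + 30 + 35 = 108

108


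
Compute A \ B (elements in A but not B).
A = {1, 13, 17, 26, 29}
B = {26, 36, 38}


Set A = {1, 13, 17, 26, 29}
Set B = {26, 36, 38}
A \ B includes elements in A that are not in B.
Check each element of A:
1 (not in B, keep), 13 (not in B, keep), 17 (not in B, keep), 26 (in B, remove), 29 (not in B, keep)
A \ B = {1, 13, 17, 29}

{1, 13, 17, 29}


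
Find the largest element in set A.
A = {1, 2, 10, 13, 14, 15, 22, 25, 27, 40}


Set A = {1, 2, 10, 13, 14, 15, 22, 25, 27, 40}
Elements in ascending order: 1, 2, 10, 13, 14, 15, 22, 25, 27, 40
The largest element is 40.

40


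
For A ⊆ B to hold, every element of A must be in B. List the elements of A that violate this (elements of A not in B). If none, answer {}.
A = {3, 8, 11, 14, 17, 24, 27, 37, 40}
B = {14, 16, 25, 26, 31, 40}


Set A = {3, 8, 11, 14, 17, 24, 27, 37, 40}
Set B = {14, 16, 25, 26, 31, 40}
Check each element of A against B:
3 ∉ B (include), 8 ∉ B (include), 11 ∉ B (include), 14 ∈ B, 17 ∉ B (include), 24 ∉ B (include), 27 ∉ B (include), 37 ∉ B (include), 40 ∈ B
Elements of A not in B: {3, 8, 11, 17, 24, 27, 37}

{3, 8, 11, 17, 24, 27, 37}


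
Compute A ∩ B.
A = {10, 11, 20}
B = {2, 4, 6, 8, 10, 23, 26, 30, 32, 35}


Set A = {10, 11, 20}
Set B = {2, 4, 6, 8, 10, 23, 26, 30, 32, 35}
A ∩ B includes only elements in both sets.
Check each element of A against B:
10 ✓, 11 ✗, 20 ✗
A ∩ B = {10}

{10}


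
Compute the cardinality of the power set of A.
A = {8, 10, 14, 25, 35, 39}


Set A = {8, 10, 14, 25, 35, 39}
|A| = 6
The power set P(A) contains all subsets of A.
|P(A)| = 2^|A| = 2^6 = 64

64


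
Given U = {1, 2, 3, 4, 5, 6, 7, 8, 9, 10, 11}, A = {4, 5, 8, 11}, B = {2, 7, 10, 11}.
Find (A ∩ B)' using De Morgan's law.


U = {1, 2, 3, 4, 5, 6, 7, 8, 9, 10, 11}
A = {4, 5, 8, 11}, B = {2, 7, 10, 11}
A ∩ B = {11}
(A ∩ B)' = U \ (A ∩ B) = {1, 2, 3, 4, 5, 6, 7, 8, 9, 10}
Verification via A' ∪ B': A' = {1, 2, 3, 6, 7, 9, 10}, B' = {1, 3, 4, 5, 6, 8, 9}
A' ∪ B' = {1, 2, 3, 4, 5, 6, 7, 8, 9, 10} ✓

{1, 2, 3, 4, 5, 6, 7, 8, 9, 10}


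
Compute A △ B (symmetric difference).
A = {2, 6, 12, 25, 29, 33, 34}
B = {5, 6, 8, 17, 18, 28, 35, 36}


Set A = {2, 6, 12, 25, 29, 33, 34}
Set B = {5, 6, 8, 17, 18, 28, 35, 36}
A △ B = (A \ B) ∪ (B \ A)
Elements in A but not B: {2, 12, 25, 29, 33, 34}
Elements in B but not A: {5, 8, 17, 18, 28, 35, 36}
A △ B = {2, 5, 8, 12, 17, 18, 25, 28, 29, 33, 34, 35, 36}

{2, 5, 8, 12, 17, 18, 25, 28, 29, 33, 34, 35, 36}


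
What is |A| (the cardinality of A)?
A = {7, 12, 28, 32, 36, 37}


Set A = {7, 12, 28, 32, 36, 37}
Listing elements: 7, 12, 28, 32, 36, 37
Counting: 6 elements
|A| = 6

6


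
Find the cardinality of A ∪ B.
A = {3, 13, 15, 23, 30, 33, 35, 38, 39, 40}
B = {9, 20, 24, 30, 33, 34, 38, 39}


Set A = {3, 13, 15, 23, 30, 33, 35, 38, 39, 40}, |A| = 10
Set B = {9, 20, 24, 30, 33, 34, 38, 39}, |B| = 8
A ∩ B = {30, 33, 38, 39}, |A ∩ B| = 4
|A ∪ B| = |A| + |B| - |A ∩ B| = 10 + 8 - 4 = 14

14


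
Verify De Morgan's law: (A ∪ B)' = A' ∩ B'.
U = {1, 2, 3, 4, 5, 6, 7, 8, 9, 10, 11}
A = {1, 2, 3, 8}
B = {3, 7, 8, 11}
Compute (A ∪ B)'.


U = {1, 2, 3, 4, 5, 6, 7, 8, 9, 10, 11}
A = {1, 2, 3, 8}, B = {3, 7, 8, 11}
A ∪ B = {1, 2, 3, 7, 8, 11}
(A ∪ B)' = U \ (A ∪ B) = {4, 5, 6, 9, 10}
Verification via A' ∩ B': A' = {4, 5, 6, 7, 9, 10, 11}, B' = {1, 2, 4, 5, 6, 9, 10}
A' ∩ B' = {4, 5, 6, 9, 10} ✓

{4, 5, 6, 9, 10}


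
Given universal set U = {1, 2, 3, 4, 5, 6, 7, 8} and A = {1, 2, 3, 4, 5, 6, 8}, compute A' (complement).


Universal set U = {1, 2, 3, 4, 5, 6, 7, 8}
Set A = {1, 2, 3, 4, 5, 6, 8}
A' = U \ A = elements in U but not in A
Checking each element of U:
1 (in A, exclude), 2 (in A, exclude), 3 (in A, exclude), 4 (in A, exclude), 5 (in A, exclude), 6 (in A, exclude), 7 (not in A, include), 8 (in A, exclude)
A' = {7}

{7}


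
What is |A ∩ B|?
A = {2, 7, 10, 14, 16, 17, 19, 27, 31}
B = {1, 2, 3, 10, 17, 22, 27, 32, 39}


Set A = {2, 7, 10, 14, 16, 17, 19, 27, 31}
Set B = {1, 2, 3, 10, 17, 22, 27, 32, 39}
A ∩ B = {2, 10, 17, 27}
|A ∩ B| = 4

4


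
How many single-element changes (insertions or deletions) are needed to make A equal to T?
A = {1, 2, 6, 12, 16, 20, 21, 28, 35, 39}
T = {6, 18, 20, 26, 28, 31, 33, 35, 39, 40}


Set A = {1, 2, 6, 12, 16, 20, 21, 28, 35, 39}
Set T = {6, 18, 20, 26, 28, 31, 33, 35, 39, 40}
Elements to remove from A (in A, not in T): {1, 2, 12, 16, 21} → 5 removals
Elements to add to A (in T, not in A): {18, 26, 31, 33, 40} → 5 additions
Total edits = 5 + 5 = 10

10


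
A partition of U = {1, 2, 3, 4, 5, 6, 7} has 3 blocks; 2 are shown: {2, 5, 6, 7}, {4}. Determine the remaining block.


U = {1, 2, 3, 4, 5, 6, 7}
Shown blocks: {2, 5, 6, 7}, {4}
A partition's blocks are pairwise disjoint and cover U, so the missing block = U \ (union of shown blocks).
Union of shown blocks: {2, 4, 5, 6, 7}
Missing block = U \ (union) = {1, 3}

{1, 3}


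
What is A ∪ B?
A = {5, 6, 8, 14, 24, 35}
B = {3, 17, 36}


Set A = {5, 6, 8, 14, 24, 35}
Set B = {3, 17, 36}
A ∪ B includes all elements in either set.
Elements from A: {5, 6, 8, 14, 24, 35}
Elements from B not already included: {3, 17, 36}
A ∪ B = {3, 5, 6, 8, 14, 17, 24, 35, 36}

{3, 5, 6, 8, 14, 17, 24, 35, 36}


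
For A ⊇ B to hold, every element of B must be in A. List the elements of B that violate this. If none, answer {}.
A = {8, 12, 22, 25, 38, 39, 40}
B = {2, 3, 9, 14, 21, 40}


Set A = {8, 12, 22, 25, 38, 39, 40}
Set B = {2, 3, 9, 14, 21, 40}
Check each element of B against A:
2 ∉ A (include), 3 ∉ A (include), 9 ∉ A (include), 14 ∉ A (include), 21 ∉ A (include), 40 ∈ A
Elements of B not in A: {2, 3, 9, 14, 21}

{2, 3, 9, 14, 21}


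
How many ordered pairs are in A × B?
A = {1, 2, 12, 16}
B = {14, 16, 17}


Set A = {1, 2, 12, 16} has 4 elements.
Set B = {14, 16, 17} has 3 elements.
|A × B| = |A| × |B| = 4 × 3 = 12

12


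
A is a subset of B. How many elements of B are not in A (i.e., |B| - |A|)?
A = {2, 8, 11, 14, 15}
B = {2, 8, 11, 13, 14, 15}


Set A = {2, 8, 11, 14, 15}, |A| = 5
Set B = {2, 8, 11, 13, 14, 15}, |B| = 6
Since A ⊆ B: B \ A = {13}
|B| - |A| = 6 - 5 = 1

1


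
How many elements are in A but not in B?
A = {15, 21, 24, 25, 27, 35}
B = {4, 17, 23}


Set A = {15, 21, 24, 25, 27, 35}
Set B = {4, 17, 23}
A \ B = {15, 21, 24, 25, 27, 35}
|A \ B| = 6

6


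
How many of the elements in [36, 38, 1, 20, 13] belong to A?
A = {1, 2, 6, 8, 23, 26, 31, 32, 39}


Set A = {1, 2, 6, 8, 23, 26, 31, 32, 39}
Candidates: [36, 38, 1, 20, 13]
Check each candidate:
36 ∉ A, 38 ∉ A, 1 ∈ A, 20 ∉ A, 13 ∉ A
Count of candidates in A: 1

1


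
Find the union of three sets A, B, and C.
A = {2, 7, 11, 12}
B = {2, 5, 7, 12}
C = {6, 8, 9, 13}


Set A = {2, 7, 11, 12}
Set B = {2, 5, 7, 12}
Set C = {6, 8, 9, 13}
First, A ∪ B = {2, 5, 7, 11, 12}
Then, (A ∪ B) ∪ C = {2, 5, 6, 7, 8, 9, 11, 12, 13}

{2, 5, 6, 7, 8, 9, 11, 12, 13}


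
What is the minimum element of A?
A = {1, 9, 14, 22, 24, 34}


Set A = {1, 9, 14, 22, 24, 34}
Elements in ascending order: 1, 9, 14, 22, 24, 34
The smallest element is 1.

1


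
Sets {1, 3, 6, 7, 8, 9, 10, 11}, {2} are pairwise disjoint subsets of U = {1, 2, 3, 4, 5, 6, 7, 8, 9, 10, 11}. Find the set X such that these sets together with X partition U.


U = {1, 2, 3, 4, 5, 6, 7, 8, 9, 10, 11}
Shown blocks: {1, 3, 6, 7, 8, 9, 10, 11}, {2}
A partition's blocks are pairwise disjoint and cover U, so the missing block = U \ (union of shown blocks).
Union of shown blocks: {1, 2, 3, 6, 7, 8, 9, 10, 11}
Missing block = U \ (union) = {4, 5}

{4, 5}


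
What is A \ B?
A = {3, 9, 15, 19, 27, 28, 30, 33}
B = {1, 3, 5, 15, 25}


Set A = {3, 9, 15, 19, 27, 28, 30, 33}
Set B = {1, 3, 5, 15, 25}
A \ B includes elements in A that are not in B.
Check each element of A:
3 (in B, remove), 9 (not in B, keep), 15 (in B, remove), 19 (not in B, keep), 27 (not in B, keep), 28 (not in B, keep), 30 (not in B, keep), 33 (not in B, keep)
A \ B = {9, 19, 27, 28, 30, 33}

{9, 19, 27, 28, 30, 33}


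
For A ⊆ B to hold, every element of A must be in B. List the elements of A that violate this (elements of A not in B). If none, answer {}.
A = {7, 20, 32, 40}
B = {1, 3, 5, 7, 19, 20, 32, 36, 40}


Set A = {7, 20, 32, 40}
Set B = {1, 3, 5, 7, 19, 20, 32, 36, 40}
Check each element of A against B:
7 ∈ B, 20 ∈ B, 32 ∈ B, 40 ∈ B
Elements of A not in B: {}

{}


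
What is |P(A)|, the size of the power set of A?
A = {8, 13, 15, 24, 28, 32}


Set A = {8, 13, 15, 24, 28, 32}
|A| = 6
The power set P(A) contains all subsets of A.
|P(A)| = 2^|A| = 2^6 = 64

64


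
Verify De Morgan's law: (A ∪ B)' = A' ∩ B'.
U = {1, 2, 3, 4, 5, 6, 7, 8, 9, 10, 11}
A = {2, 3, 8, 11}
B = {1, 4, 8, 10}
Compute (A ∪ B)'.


U = {1, 2, 3, 4, 5, 6, 7, 8, 9, 10, 11}
A = {2, 3, 8, 11}, B = {1, 4, 8, 10}
A ∪ B = {1, 2, 3, 4, 8, 10, 11}
(A ∪ B)' = U \ (A ∪ B) = {5, 6, 7, 9}
Verification via A' ∩ B': A' = {1, 4, 5, 6, 7, 9, 10}, B' = {2, 3, 5, 6, 7, 9, 11}
A' ∩ B' = {5, 6, 7, 9} ✓

{5, 6, 7, 9}


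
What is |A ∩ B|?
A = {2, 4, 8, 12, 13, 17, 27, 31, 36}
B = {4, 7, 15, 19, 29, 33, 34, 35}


Set A = {2, 4, 8, 12, 13, 17, 27, 31, 36}
Set B = {4, 7, 15, 19, 29, 33, 34, 35}
A ∩ B = {4}
|A ∩ B| = 1

1


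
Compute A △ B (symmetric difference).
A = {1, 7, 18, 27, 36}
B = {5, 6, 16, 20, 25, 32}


Set A = {1, 7, 18, 27, 36}
Set B = {5, 6, 16, 20, 25, 32}
A △ B = (A \ B) ∪ (B \ A)
Elements in A but not B: {1, 7, 18, 27, 36}
Elements in B but not A: {5, 6, 16, 20, 25, 32}
A △ B = {1, 5, 6, 7, 16, 18, 20, 25, 27, 32, 36}

{1, 5, 6, 7, 16, 18, 20, 25, 27, 32, 36}


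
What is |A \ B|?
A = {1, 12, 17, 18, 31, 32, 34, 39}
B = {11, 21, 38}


Set A = {1, 12, 17, 18, 31, 32, 34, 39}
Set B = {11, 21, 38}
A \ B = {1, 12, 17, 18, 31, 32, 34, 39}
|A \ B| = 8

8


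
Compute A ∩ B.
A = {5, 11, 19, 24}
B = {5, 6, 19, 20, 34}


Set A = {5, 11, 19, 24}
Set B = {5, 6, 19, 20, 34}
A ∩ B includes only elements in both sets.
Check each element of A against B:
5 ✓, 11 ✗, 19 ✓, 24 ✗
A ∩ B = {5, 19}

{5, 19}


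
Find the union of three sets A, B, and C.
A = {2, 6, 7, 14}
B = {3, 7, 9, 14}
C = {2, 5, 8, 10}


Set A = {2, 6, 7, 14}
Set B = {3, 7, 9, 14}
Set C = {2, 5, 8, 10}
First, A ∪ B = {2, 3, 6, 7, 9, 14}
Then, (A ∪ B) ∪ C = {2, 3, 5, 6, 7, 8, 9, 10, 14}

{2, 3, 5, 6, 7, 8, 9, 10, 14}


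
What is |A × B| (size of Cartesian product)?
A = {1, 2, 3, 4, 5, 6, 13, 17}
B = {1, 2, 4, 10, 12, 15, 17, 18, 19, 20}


Set A = {1, 2, 3, 4, 5, 6, 13, 17} has 8 elements.
Set B = {1, 2, 4, 10, 12, 15, 17, 18, 19, 20} has 10 elements.
|A × B| = |A| × |B| = 8 × 10 = 80

80


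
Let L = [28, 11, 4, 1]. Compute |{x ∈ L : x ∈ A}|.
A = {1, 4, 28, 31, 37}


Set A = {1, 4, 28, 31, 37}
Candidates: [28, 11, 4, 1]
Check each candidate:
28 ∈ A, 11 ∉ A, 4 ∈ A, 1 ∈ A
Count of candidates in A: 3

3


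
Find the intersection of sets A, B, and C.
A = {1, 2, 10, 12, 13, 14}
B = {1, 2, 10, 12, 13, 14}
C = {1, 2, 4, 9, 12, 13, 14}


Set A = {1, 2, 10, 12, 13, 14}
Set B = {1, 2, 10, 12, 13, 14}
Set C = {1, 2, 4, 9, 12, 13, 14}
First, A ∩ B = {1, 2, 10, 12, 13, 14}
Then, (A ∩ B) ∩ C = {1, 2, 12, 13, 14}

{1, 2, 12, 13, 14}


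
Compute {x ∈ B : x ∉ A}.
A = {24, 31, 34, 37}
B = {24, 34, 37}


Set A = {24, 31, 34, 37}
Set B = {24, 34, 37}
Check each element of B against A:
24 ∈ A, 34 ∈ A, 37 ∈ A
Elements of B not in A: {}

{}


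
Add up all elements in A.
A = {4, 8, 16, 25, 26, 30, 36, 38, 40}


Set A = {4, 8, 16, 25, 26, 30, 36, 38, 40}
Sum = 4 + 8 + 16 + 25 + 26 + 30 + 36 + 38 + 40 = 223

223


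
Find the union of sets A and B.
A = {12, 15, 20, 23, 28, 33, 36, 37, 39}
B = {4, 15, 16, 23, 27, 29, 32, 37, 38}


Set A = {12, 15, 20, 23, 28, 33, 36, 37, 39}
Set B = {4, 15, 16, 23, 27, 29, 32, 37, 38}
A ∪ B includes all elements in either set.
Elements from A: {12, 15, 20, 23, 28, 33, 36, 37, 39}
Elements from B not already included: {4, 16, 27, 29, 32, 38}
A ∪ B = {4, 12, 15, 16, 20, 23, 27, 28, 29, 32, 33, 36, 37, 38, 39}

{4, 12, 15, 16, 20, 23, 27, 28, 29, 32, 33, 36, 37, 38, 39}


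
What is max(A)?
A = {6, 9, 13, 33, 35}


Set A = {6, 9, 13, 33, 35}
Elements in ascending order: 6, 9, 13, 33, 35
The largest element is 35.

35


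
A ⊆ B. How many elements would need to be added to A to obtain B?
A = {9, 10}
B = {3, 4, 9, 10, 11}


Set A = {9, 10}, |A| = 2
Set B = {3, 4, 9, 10, 11}, |B| = 5
Since A ⊆ B: B \ A = {3, 4, 11}
|B| - |A| = 5 - 2 = 3

3


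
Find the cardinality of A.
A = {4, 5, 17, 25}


Set A = {4, 5, 17, 25}
Listing elements: 4, 5, 17, 25
Counting: 4 elements
|A| = 4

4


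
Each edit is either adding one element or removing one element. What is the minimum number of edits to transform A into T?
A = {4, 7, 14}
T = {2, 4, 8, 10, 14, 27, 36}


Set A = {4, 7, 14}
Set T = {2, 4, 8, 10, 14, 27, 36}
Elements to remove from A (in A, not in T): {7} → 1 removals
Elements to add to A (in T, not in A): {2, 8, 10, 27, 36} → 5 additions
Total edits = 1 + 5 = 6

6


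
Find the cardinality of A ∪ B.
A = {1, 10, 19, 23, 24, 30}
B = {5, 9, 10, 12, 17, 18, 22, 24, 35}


Set A = {1, 10, 19, 23, 24, 30}, |A| = 6
Set B = {5, 9, 10, 12, 17, 18, 22, 24, 35}, |B| = 9
A ∩ B = {10, 24}, |A ∩ B| = 2
|A ∪ B| = |A| + |B| - |A ∩ B| = 6 + 9 - 2 = 13

13


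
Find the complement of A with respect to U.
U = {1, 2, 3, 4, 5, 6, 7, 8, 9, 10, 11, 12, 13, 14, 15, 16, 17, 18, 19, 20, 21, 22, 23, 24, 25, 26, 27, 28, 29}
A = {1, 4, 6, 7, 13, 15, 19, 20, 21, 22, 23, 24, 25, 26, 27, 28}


Universal set U = {1, 2, 3, 4, 5, 6, 7, 8, 9, 10, 11, 12, 13, 14, 15, 16, 17, 18, 19, 20, 21, 22, 23, 24, 25, 26, 27, 28, 29}
Set A = {1, 4, 6, 7, 13, 15, 19, 20, 21, 22, 23, 24, 25, 26, 27, 28}
A' = U \ A = elements in U but not in A
Checking each element of U:
1 (in A, exclude), 2 (not in A, include), 3 (not in A, include), 4 (in A, exclude), 5 (not in A, include), 6 (in A, exclude), 7 (in A, exclude), 8 (not in A, include), 9 (not in A, include), 10 (not in A, include), 11 (not in A, include), 12 (not in A, include), 13 (in A, exclude), 14 (not in A, include), 15 (in A, exclude), 16 (not in A, include), 17 (not in A, include), 18 (not in A, include), 19 (in A, exclude), 20 (in A, exclude), 21 (in A, exclude), 22 (in A, exclude), 23 (in A, exclude), 24 (in A, exclude), 25 (in A, exclude), 26 (in A, exclude), 27 (in A, exclude), 28 (in A, exclude), 29 (not in A, include)
A' = {2, 3, 5, 8, 9, 10, 11, 12, 14, 16, 17, 18, 29}

{2, 3, 5, 8, 9, 10, 11, 12, 14, 16, 17, 18, 29}


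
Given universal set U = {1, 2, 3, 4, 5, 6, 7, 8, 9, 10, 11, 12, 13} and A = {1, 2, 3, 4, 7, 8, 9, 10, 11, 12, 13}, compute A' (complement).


Universal set U = {1, 2, 3, 4, 5, 6, 7, 8, 9, 10, 11, 12, 13}
Set A = {1, 2, 3, 4, 7, 8, 9, 10, 11, 12, 13}
A' = U \ A = elements in U but not in A
Checking each element of U:
1 (in A, exclude), 2 (in A, exclude), 3 (in A, exclude), 4 (in A, exclude), 5 (not in A, include), 6 (not in A, include), 7 (in A, exclude), 8 (in A, exclude), 9 (in A, exclude), 10 (in A, exclude), 11 (in A, exclude), 12 (in A, exclude), 13 (in A, exclude)
A' = {5, 6}

{5, 6}


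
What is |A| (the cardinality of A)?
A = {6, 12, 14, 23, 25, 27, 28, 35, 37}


Set A = {6, 12, 14, 23, 25, 27, 28, 35, 37}
Listing elements: 6, 12, 14, 23, 25, 27, 28, 35, 37
Counting: 9 elements
|A| = 9

9


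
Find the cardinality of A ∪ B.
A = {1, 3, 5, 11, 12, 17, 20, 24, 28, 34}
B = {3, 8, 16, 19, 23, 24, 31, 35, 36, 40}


Set A = {1, 3, 5, 11, 12, 17, 20, 24, 28, 34}, |A| = 10
Set B = {3, 8, 16, 19, 23, 24, 31, 35, 36, 40}, |B| = 10
A ∩ B = {3, 24}, |A ∩ B| = 2
|A ∪ B| = |A| + |B| - |A ∩ B| = 10 + 10 - 2 = 18

18


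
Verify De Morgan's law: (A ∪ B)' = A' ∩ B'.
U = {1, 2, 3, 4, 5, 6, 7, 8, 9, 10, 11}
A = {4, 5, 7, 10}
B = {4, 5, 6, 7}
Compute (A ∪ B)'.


U = {1, 2, 3, 4, 5, 6, 7, 8, 9, 10, 11}
A = {4, 5, 7, 10}, B = {4, 5, 6, 7}
A ∪ B = {4, 5, 6, 7, 10}
(A ∪ B)' = U \ (A ∪ B) = {1, 2, 3, 8, 9, 11}
Verification via A' ∩ B': A' = {1, 2, 3, 6, 8, 9, 11}, B' = {1, 2, 3, 8, 9, 10, 11}
A' ∩ B' = {1, 2, 3, 8, 9, 11} ✓

{1, 2, 3, 8, 9, 11}


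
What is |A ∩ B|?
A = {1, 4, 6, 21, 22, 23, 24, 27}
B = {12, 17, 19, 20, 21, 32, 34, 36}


Set A = {1, 4, 6, 21, 22, 23, 24, 27}
Set B = {12, 17, 19, 20, 21, 32, 34, 36}
A ∩ B = {21}
|A ∩ B| = 1

1


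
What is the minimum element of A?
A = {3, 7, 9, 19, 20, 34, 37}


Set A = {3, 7, 9, 19, 20, 34, 37}
Elements in ascending order: 3, 7, 9, 19, 20, 34, 37
The smallest element is 3.

3


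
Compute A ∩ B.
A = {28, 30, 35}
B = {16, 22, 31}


Set A = {28, 30, 35}
Set B = {16, 22, 31}
A ∩ B includes only elements in both sets.
Check each element of A against B:
28 ✗, 30 ✗, 35 ✗
A ∩ B = {}

{}


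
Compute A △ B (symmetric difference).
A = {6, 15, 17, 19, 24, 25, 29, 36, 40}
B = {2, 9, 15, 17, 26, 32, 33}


Set A = {6, 15, 17, 19, 24, 25, 29, 36, 40}
Set B = {2, 9, 15, 17, 26, 32, 33}
A △ B = (A \ B) ∪ (B \ A)
Elements in A but not B: {6, 19, 24, 25, 29, 36, 40}
Elements in B but not A: {2, 9, 26, 32, 33}
A △ B = {2, 6, 9, 19, 24, 25, 26, 29, 32, 33, 36, 40}

{2, 6, 9, 19, 24, 25, 26, 29, 32, 33, 36, 40}


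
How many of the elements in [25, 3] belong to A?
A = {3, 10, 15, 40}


Set A = {3, 10, 15, 40}
Candidates: [25, 3]
Check each candidate:
25 ∉ A, 3 ∈ A
Count of candidates in A: 1

1


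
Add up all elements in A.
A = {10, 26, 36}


Set A = {10, 26, 36}
Sum = 10 + 26 + 36 = 72

72


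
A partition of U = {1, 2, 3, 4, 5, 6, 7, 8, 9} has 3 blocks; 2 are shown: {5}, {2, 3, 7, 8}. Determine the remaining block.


U = {1, 2, 3, 4, 5, 6, 7, 8, 9}
Shown blocks: {5}, {2, 3, 7, 8}
A partition's blocks are pairwise disjoint and cover U, so the missing block = U \ (union of shown blocks).
Union of shown blocks: {2, 3, 5, 7, 8}
Missing block = U \ (union) = {1, 4, 6, 9}

{1, 4, 6, 9}


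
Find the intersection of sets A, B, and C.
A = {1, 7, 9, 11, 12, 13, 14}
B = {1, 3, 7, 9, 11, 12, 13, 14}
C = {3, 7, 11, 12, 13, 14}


Set A = {1, 7, 9, 11, 12, 13, 14}
Set B = {1, 3, 7, 9, 11, 12, 13, 14}
Set C = {3, 7, 11, 12, 13, 14}
First, A ∩ B = {1, 7, 9, 11, 12, 13, 14}
Then, (A ∩ B) ∩ C = {7, 11, 12, 13, 14}

{7, 11, 12, 13, 14}


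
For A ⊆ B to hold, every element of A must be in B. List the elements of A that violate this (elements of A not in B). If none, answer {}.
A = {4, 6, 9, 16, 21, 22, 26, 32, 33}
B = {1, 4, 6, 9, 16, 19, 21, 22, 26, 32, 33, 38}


Set A = {4, 6, 9, 16, 21, 22, 26, 32, 33}
Set B = {1, 4, 6, 9, 16, 19, 21, 22, 26, 32, 33, 38}
Check each element of A against B:
4 ∈ B, 6 ∈ B, 9 ∈ B, 16 ∈ B, 21 ∈ B, 22 ∈ B, 26 ∈ B, 32 ∈ B, 33 ∈ B
Elements of A not in B: {}

{}


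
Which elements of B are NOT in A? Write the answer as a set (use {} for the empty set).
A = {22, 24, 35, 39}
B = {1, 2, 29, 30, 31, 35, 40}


Set A = {22, 24, 35, 39}
Set B = {1, 2, 29, 30, 31, 35, 40}
Check each element of B against A:
1 ∉ A (include), 2 ∉ A (include), 29 ∉ A (include), 30 ∉ A (include), 31 ∉ A (include), 35 ∈ A, 40 ∉ A (include)
Elements of B not in A: {1, 2, 29, 30, 31, 40}

{1, 2, 29, 30, 31, 40}


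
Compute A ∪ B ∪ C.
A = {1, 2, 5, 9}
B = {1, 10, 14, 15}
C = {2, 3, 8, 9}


Set A = {1, 2, 5, 9}
Set B = {1, 10, 14, 15}
Set C = {2, 3, 8, 9}
First, A ∪ B = {1, 2, 5, 9, 10, 14, 15}
Then, (A ∪ B) ∪ C = {1, 2, 3, 5, 8, 9, 10, 14, 15}

{1, 2, 3, 5, 8, 9, 10, 14, 15}


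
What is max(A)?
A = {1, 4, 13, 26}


Set A = {1, 4, 13, 26}
Elements in ascending order: 1, 4, 13, 26
The largest element is 26.

26


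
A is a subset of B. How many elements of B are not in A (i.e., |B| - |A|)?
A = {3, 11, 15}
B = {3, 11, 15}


Set A = {3, 11, 15}, |A| = 3
Set B = {3, 11, 15}, |B| = 3
Since A ⊆ B: B \ A = {}
|B| - |A| = 3 - 3 = 0

0


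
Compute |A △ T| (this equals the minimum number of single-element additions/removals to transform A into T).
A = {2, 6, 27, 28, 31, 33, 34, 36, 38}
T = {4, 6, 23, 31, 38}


Set A = {2, 6, 27, 28, 31, 33, 34, 36, 38}
Set T = {4, 6, 23, 31, 38}
Elements to remove from A (in A, not in T): {2, 27, 28, 33, 34, 36} → 6 removals
Elements to add to A (in T, not in A): {4, 23} → 2 additions
Total edits = 6 + 2 = 8

8


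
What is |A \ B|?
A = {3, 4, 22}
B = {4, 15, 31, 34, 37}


Set A = {3, 4, 22}
Set B = {4, 15, 31, 34, 37}
A \ B = {3, 22}
|A \ B| = 2

2


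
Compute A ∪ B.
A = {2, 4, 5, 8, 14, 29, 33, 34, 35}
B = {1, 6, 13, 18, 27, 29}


Set A = {2, 4, 5, 8, 14, 29, 33, 34, 35}
Set B = {1, 6, 13, 18, 27, 29}
A ∪ B includes all elements in either set.
Elements from A: {2, 4, 5, 8, 14, 29, 33, 34, 35}
Elements from B not already included: {1, 6, 13, 18, 27}
A ∪ B = {1, 2, 4, 5, 6, 8, 13, 14, 18, 27, 29, 33, 34, 35}

{1, 2, 4, 5, 6, 8, 13, 14, 18, 27, 29, 33, 34, 35}


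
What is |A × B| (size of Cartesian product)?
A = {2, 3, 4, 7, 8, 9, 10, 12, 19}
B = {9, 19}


Set A = {2, 3, 4, 7, 8, 9, 10, 12, 19} has 9 elements.
Set B = {9, 19} has 2 elements.
|A × B| = |A| × |B| = 9 × 2 = 18

18


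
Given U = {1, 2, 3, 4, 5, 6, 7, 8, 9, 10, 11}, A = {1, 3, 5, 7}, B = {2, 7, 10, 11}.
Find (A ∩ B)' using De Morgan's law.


U = {1, 2, 3, 4, 5, 6, 7, 8, 9, 10, 11}
A = {1, 3, 5, 7}, B = {2, 7, 10, 11}
A ∩ B = {7}
(A ∩ B)' = U \ (A ∩ B) = {1, 2, 3, 4, 5, 6, 8, 9, 10, 11}
Verification via A' ∪ B': A' = {2, 4, 6, 8, 9, 10, 11}, B' = {1, 3, 4, 5, 6, 8, 9}
A' ∪ B' = {1, 2, 3, 4, 5, 6, 8, 9, 10, 11} ✓

{1, 2, 3, 4, 5, 6, 8, 9, 10, 11}


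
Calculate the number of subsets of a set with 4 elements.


The set has 4 elements.
The power set contains all possible subsets.
|P(A)| = 2^|A| = 2^4 = 16

16


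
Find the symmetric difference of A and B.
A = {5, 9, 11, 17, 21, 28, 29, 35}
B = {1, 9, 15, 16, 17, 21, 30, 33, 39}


Set A = {5, 9, 11, 17, 21, 28, 29, 35}
Set B = {1, 9, 15, 16, 17, 21, 30, 33, 39}
A △ B = (A \ B) ∪ (B \ A)
Elements in A but not B: {5, 11, 28, 29, 35}
Elements in B but not A: {1, 15, 16, 30, 33, 39}
A △ B = {1, 5, 11, 15, 16, 28, 29, 30, 33, 35, 39}

{1, 5, 11, 15, 16, 28, 29, 30, 33, 35, 39}


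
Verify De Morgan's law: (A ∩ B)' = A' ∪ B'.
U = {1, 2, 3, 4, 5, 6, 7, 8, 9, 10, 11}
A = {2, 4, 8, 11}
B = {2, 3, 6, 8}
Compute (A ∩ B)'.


U = {1, 2, 3, 4, 5, 6, 7, 8, 9, 10, 11}
A = {2, 4, 8, 11}, B = {2, 3, 6, 8}
A ∩ B = {2, 8}
(A ∩ B)' = U \ (A ∩ B) = {1, 3, 4, 5, 6, 7, 9, 10, 11}
Verification via A' ∪ B': A' = {1, 3, 5, 6, 7, 9, 10}, B' = {1, 4, 5, 7, 9, 10, 11}
A' ∪ B' = {1, 3, 4, 5, 6, 7, 9, 10, 11} ✓

{1, 3, 4, 5, 6, 7, 9, 10, 11}


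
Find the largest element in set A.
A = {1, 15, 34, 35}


Set A = {1, 15, 34, 35}
Elements in ascending order: 1, 15, 34, 35
The largest element is 35.

35


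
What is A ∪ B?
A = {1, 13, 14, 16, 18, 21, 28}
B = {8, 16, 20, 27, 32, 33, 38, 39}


Set A = {1, 13, 14, 16, 18, 21, 28}
Set B = {8, 16, 20, 27, 32, 33, 38, 39}
A ∪ B includes all elements in either set.
Elements from A: {1, 13, 14, 16, 18, 21, 28}
Elements from B not already included: {8, 20, 27, 32, 33, 38, 39}
A ∪ B = {1, 8, 13, 14, 16, 18, 20, 21, 27, 28, 32, 33, 38, 39}

{1, 8, 13, 14, 16, 18, 20, 21, 27, 28, 32, 33, 38, 39}


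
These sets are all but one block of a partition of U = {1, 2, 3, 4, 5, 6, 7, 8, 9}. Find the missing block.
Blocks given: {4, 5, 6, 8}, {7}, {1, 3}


U = {1, 2, 3, 4, 5, 6, 7, 8, 9}
Shown blocks: {4, 5, 6, 8}, {7}, {1, 3}
A partition's blocks are pairwise disjoint and cover U, so the missing block = U \ (union of shown blocks).
Union of shown blocks: {1, 3, 4, 5, 6, 7, 8}
Missing block = U \ (union) = {2, 9}

{2, 9}


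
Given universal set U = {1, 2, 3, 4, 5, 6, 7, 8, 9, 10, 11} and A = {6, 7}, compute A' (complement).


Universal set U = {1, 2, 3, 4, 5, 6, 7, 8, 9, 10, 11}
Set A = {6, 7}
A' = U \ A = elements in U but not in A
Checking each element of U:
1 (not in A, include), 2 (not in A, include), 3 (not in A, include), 4 (not in A, include), 5 (not in A, include), 6 (in A, exclude), 7 (in A, exclude), 8 (not in A, include), 9 (not in A, include), 10 (not in A, include), 11 (not in A, include)
A' = {1, 2, 3, 4, 5, 8, 9, 10, 11}

{1, 2, 3, 4, 5, 8, 9, 10, 11}


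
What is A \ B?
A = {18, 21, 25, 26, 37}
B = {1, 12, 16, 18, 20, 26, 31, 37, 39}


Set A = {18, 21, 25, 26, 37}
Set B = {1, 12, 16, 18, 20, 26, 31, 37, 39}
A \ B includes elements in A that are not in B.
Check each element of A:
18 (in B, remove), 21 (not in B, keep), 25 (not in B, keep), 26 (in B, remove), 37 (in B, remove)
A \ B = {21, 25}

{21, 25}


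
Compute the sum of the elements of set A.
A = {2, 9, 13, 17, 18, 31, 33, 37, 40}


Set A = {2, 9, 13, 17, 18, 31, 33, 37, 40}
Sum = 2 + 9 + 13 + 17 + 18 + 31 + 33 + 37 + 40 = 200

200


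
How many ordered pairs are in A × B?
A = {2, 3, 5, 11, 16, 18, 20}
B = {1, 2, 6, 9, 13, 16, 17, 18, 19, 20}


Set A = {2, 3, 5, 11, 16, 18, 20} has 7 elements.
Set B = {1, 2, 6, 9, 13, 16, 17, 18, 19, 20} has 10 elements.
|A × B| = |A| × |B| = 7 × 10 = 70

70


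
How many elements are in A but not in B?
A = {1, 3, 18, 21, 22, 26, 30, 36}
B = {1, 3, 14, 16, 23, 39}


Set A = {1, 3, 18, 21, 22, 26, 30, 36}
Set B = {1, 3, 14, 16, 23, 39}
A \ B = {18, 21, 22, 26, 30, 36}
|A \ B| = 6

6


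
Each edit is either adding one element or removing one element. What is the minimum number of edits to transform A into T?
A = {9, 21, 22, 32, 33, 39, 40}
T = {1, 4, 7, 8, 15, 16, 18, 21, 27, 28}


Set A = {9, 21, 22, 32, 33, 39, 40}
Set T = {1, 4, 7, 8, 15, 16, 18, 21, 27, 28}
Elements to remove from A (in A, not in T): {9, 22, 32, 33, 39, 40} → 6 removals
Elements to add to A (in T, not in A): {1, 4, 7, 8, 15, 16, 18, 27, 28} → 9 additions
Total edits = 6 + 9 = 15

15


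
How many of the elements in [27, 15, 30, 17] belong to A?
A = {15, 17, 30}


Set A = {15, 17, 30}
Candidates: [27, 15, 30, 17]
Check each candidate:
27 ∉ A, 15 ∈ A, 30 ∈ A, 17 ∈ A
Count of candidates in A: 3

3


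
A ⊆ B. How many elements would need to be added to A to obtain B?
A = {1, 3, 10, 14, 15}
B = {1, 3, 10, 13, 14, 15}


Set A = {1, 3, 10, 14, 15}, |A| = 5
Set B = {1, 3, 10, 13, 14, 15}, |B| = 6
Since A ⊆ B: B \ A = {13}
|B| - |A| = 6 - 5 = 1

1


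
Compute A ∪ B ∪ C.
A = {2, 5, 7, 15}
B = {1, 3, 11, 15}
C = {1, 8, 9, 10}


Set A = {2, 5, 7, 15}
Set B = {1, 3, 11, 15}
Set C = {1, 8, 9, 10}
First, A ∪ B = {1, 2, 3, 5, 7, 11, 15}
Then, (A ∪ B) ∪ C = {1, 2, 3, 5, 7, 8, 9, 10, 11, 15}

{1, 2, 3, 5, 7, 8, 9, 10, 11, 15}


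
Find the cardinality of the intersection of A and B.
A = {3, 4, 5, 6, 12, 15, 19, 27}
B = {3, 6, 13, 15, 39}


Set A = {3, 4, 5, 6, 12, 15, 19, 27}
Set B = {3, 6, 13, 15, 39}
A ∩ B = {3, 6, 15}
|A ∩ B| = 3

3


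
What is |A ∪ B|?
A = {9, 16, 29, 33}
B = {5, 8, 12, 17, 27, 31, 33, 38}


Set A = {9, 16, 29, 33}, |A| = 4
Set B = {5, 8, 12, 17, 27, 31, 33, 38}, |B| = 8
A ∩ B = {33}, |A ∩ B| = 1
|A ∪ B| = |A| + |B| - |A ∩ B| = 4 + 8 - 1 = 11

11


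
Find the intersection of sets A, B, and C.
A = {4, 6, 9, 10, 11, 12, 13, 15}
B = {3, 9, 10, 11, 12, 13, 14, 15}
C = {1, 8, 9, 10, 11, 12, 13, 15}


Set A = {4, 6, 9, 10, 11, 12, 13, 15}
Set B = {3, 9, 10, 11, 12, 13, 14, 15}
Set C = {1, 8, 9, 10, 11, 12, 13, 15}
First, A ∩ B = {9, 10, 11, 12, 13, 15}
Then, (A ∩ B) ∩ C = {9, 10, 11, 12, 13, 15}

{9, 10, 11, 12, 13, 15}


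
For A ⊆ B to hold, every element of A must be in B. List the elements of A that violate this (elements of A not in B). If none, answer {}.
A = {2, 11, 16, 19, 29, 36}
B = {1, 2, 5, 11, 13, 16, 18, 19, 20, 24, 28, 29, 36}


Set A = {2, 11, 16, 19, 29, 36}
Set B = {1, 2, 5, 11, 13, 16, 18, 19, 20, 24, 28, 29, 36}
Check each element of A against B:
2 ∈ B, 11 ∈ B, 16 ∈ B, 19 ∈ B, 29 ∈ B, 36 ∈ B
Elements of A not in B: {}

{}


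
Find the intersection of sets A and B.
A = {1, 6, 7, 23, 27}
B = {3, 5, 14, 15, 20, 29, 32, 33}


Set A = {1, 6, 7, 23, 27}
Set B = {3, 5, 14, 15, 20, 29, 32, 33}
A ∩ B includes only elements in both sets.
Check each element of A against B:
1 ✗, 6 ✗, 7 ✗, 23 ✗, 27 ✗
A ∩ B = {}

{}


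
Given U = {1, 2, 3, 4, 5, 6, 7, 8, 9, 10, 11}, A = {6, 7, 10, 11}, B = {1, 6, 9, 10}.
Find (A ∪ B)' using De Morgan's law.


U = {1, 2, 3, 4, 5, 6, 7, 8, 9, 10, 11}
A = {6, 7, 10, 11}, B = {1, 6, 9, 10}
A ∪ B = {1, 6, 7, 9, 10, 11}
(A ∪ B)' = U \ (A ∪ B) = {2, 3, 4, 5, 8}
Verification via A' ∩ B': A' = {1, 2, 3, 4, 5, 8, 9}, B' = {2, 3, 4, 5, 7, 8, 11}
A' ∩ B' = {2, 3, 4, 5, 8} ✓

{2, 3, 4, 5, 8}


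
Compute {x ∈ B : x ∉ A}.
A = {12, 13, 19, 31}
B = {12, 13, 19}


Set A = {12, 13, 19, 31}
Set B = {12, 13, 19}
Check each element of B against A:
12 ∈ A, 13 ∈ A, 19 ∈ A
Elements of B not in A: {}

{}


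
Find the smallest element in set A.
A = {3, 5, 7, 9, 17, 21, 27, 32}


Set A = {3, 5, 7, 9, 17, 21, 27, 32}
Elements in ascending order: 3, 5, 7, 9, 17, 21, 27, 32
The smallest element is 3.

3


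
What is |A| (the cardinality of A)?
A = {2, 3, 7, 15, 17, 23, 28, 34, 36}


Set A = {2, 3, 7, 15, 17, 23, 28, 34, 36}
Listing elements: 2, 3, 7, 15, 17, 23, 28, 34, 36
Counting: 9 elements
|A| = 9

9


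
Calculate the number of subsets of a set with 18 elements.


The set has 18 elements.
The power set contains all possible subsets.
|P(A)| = 2^|A| = 2^18 = 262144

262144


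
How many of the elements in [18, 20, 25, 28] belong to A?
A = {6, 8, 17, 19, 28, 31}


Set A = {6, 8, 17, 19, 28, 31}
Candidates: [18, 20, 25, 28]
Check each candidate:
18 ∉ A, 20 ∉ A, 25 ∉ A, 28 ∈ A
Count of candidates in A: 1

1


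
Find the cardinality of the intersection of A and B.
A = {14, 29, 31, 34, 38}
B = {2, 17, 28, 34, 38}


Set A = {14, 29, 31, 34, 38}
Set B = {2, 17, 28, 34, 38}
A ∩ B = {34, 38}
|A ∩ B| = 2

2


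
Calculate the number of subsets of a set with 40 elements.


The set has 40 elements.
The power set contains all possible subsets.
|P(A)| = 2^|A| = 2^40 = 1099511627776

1099511627776


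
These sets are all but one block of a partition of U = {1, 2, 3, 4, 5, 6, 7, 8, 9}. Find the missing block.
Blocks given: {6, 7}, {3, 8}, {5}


U = {1, 2, 3, 4, 5, 6, 7, 8, 9}
Shown blocks: {6, 7}, {3, 8}, {5}
A partition's blocks are pairwise disjoint and cover U, so the missing block = U \ (union of shown blocks).
Union of shown blocks: {3, 5, 6, 7, 8}
Missing block = U \ (union) = {1, 2, 4, 9}

{1, 2, 4, 9}


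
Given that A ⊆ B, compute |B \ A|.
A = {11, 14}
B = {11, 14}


Set A = {11, 14}, |A| = 2
Set B = {11, 14}, |B| = 2
Since A ⊆ B: B \ A = {}
|B| - |A| = 2 - 2 = 0

0


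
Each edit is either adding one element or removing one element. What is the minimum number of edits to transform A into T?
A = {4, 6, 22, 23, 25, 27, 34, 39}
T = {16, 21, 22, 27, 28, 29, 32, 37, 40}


Set A = {4, 6, 22, 23, 25, 27, 34, 39}
Set T = {16, 21, 22, 27, 28, 29, 32, 37, 40}
Elements to remove from A (in A, not in T): {4, 6, 23, 25, 34, 39} → 6 removals
Elements to add to A (in T, not in A): {16, 21, 28, 29, 32, 37, 40} → 7 additions
Total edits = 6 + 7 = 13

13


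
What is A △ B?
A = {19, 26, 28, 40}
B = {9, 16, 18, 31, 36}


Set A = {19, 26, 28, 40}
Set B = {9, 16, 18, 31, 36}
A △ B = (A \ B) ∪ (B \ A)
Elements in A but not B: {19, 26, 28, 40}
Elements in B but not A: {9, 16, 18, 31, 36}
A △ B = {9, 16, 18, 19, 26, 28, 31, 36, 40}

{9, 16, 18, 19, 26, 28, 31, 36, 40}


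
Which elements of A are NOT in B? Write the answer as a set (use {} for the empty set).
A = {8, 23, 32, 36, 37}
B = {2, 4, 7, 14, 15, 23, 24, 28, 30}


Set A = {8, 23, 32, 36, 37}
Set B = {2, 4, 7, 14, 15, 23, 24, 28, 30}
Check each element of A against B:
8 ∉ B (include), 23 ∈ B, 32 ∉ B (include), 36 ∉ B (include), 37 ∉ B (include)
Elements of A not in B: {8, 32, 36, 37}

{8, 32, 36, 37}


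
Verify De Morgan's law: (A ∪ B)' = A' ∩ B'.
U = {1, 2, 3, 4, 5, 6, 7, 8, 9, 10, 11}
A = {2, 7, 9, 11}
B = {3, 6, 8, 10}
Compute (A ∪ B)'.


U = {1, 2, 3, 4, 5, 6, 7, 8, 9, 10, 11}
A = {2, 7, 9, 11}, B = {3, 6, 8, 10}
A ∪ B = {2, 3, 6, 7, 8, 9, 10, 11}
(A ∪ B)' = U \ (A ∪ B) = {1, 4, 5}
Verification via A' ∩ B': A' = {1, 3, 4, 5, 6, 8, 10}, B' = {1, 2, 4, 5, 7, 9, 11}
A' ∩ B' = {1, 4, 5} ✓

{1, 4, 5}


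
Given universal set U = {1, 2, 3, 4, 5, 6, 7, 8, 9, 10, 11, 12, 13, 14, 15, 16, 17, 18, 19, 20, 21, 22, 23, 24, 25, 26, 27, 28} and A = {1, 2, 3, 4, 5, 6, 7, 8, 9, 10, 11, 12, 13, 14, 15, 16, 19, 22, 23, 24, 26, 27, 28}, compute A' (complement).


Universal set U = {1, 2, 3, 4, 5, 6, 7, 8, 9, 10, 11, 12, 13, 14, 15, 16, 17, 18, 19, 20, 21, 22, 23, 24, 25, 26, 27, 28}
Set A = {1, 2, 3, 4, 5, 6, 7, 8, 9, 10, 11, 12, 13, 14, 15, 16, 19, 22, 23, 24, 26, 27, 28}
A' = U \ A = elements in U but not in A
Checking each element of U:
1 (in A, exclude), 2 (in A, exclude), 3 (in A, exclude), 4 (in A, exclude), 5 (in A, exclude), 6 (in A, exclude), 7 (in A, exclude), 8 (in A, exclude), 9 (in A, exclude), 10 (in A, exclude), 11 (in A, exclude), 12 (in A, exclude), 13 (in A, exclude), 14 (in A, exclude), 15 (in A, exclude), 16 (in A, exclude), 17 (not in A, include), 18 (not in A, include), 19 (in A, exclude), 20 (not in A, include), 21 (not in A, include), 22 (in A, exclude), 23 (in A, exclude), 24 (in A, exclude), 25 (not in A, include), 26 (in A, exclude), 27 (in A, exclude), 28 (in A, exclude)
A' = {17, 18, 20, 21, 25}

{17, 18, 20, 21, 25}


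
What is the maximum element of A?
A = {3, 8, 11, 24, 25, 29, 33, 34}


Set A = {3, 8, 11, 24, 25, 29, 33, 34}
Elements in ascending order: 3, 8, 11, 24, 25, 29, 33, 34
The largest element is 34.

34


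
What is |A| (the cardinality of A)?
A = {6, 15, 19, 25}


Set A = {6, 15, 19, 25}
Listing elements: 6, 15, 19, 25
Counting: 4 elements
|A| = 4

4


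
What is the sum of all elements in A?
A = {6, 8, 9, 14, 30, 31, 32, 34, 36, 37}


Set A = {6, 8, 9, 14, 30, 31, 32, 34, 36, 37}
Sum = 6 + 8 + 9 + 14 + 30 + 31 + 32 + 34 + 36 + 37 = 237

237


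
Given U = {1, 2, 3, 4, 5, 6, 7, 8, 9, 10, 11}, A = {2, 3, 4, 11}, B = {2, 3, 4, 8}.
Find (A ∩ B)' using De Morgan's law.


U = {1, 2, 3, 4, 5, 6, 7, 8, 9, 10, 11}
A = {2, 3, 4, 11}, B = {2, 3, 4, 8}
A ∩ B = {2, 3, 4}
(A ∩ B)' = U \ (A ∩ B) = {1, 5, 6, 7, 8, 9, 10, 11}
Verification via A' ∪ B': A' = {1, 5, 6, 7, 8, 9, 10}, B' = {1, 5, 6, 7, 9, 10, 11}
A' ∪ B' = {1, 5, 6, 7, 8, 9, 10, 11} ✓

{1, 5, 6, 7, 8, 9, 10, 11}


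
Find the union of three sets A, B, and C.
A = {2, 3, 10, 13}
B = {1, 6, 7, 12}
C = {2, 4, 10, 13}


Set A = {2, 3, 10, 13}
Set B = {1, 6, 7, 12}
Set C = {2, 4, 10, 13}
First, A ∪ B = {1, 2, 3, 6, 7, 10, 12, 13}
Then, (A ∪ B) ∪ C = {1, 2, 3, 4, 6, 7, 10, 12, 13}

{1, 2, 3, 4, 6, 7, 10, 12, 13}


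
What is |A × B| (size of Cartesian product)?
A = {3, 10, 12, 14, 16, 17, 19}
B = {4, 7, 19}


Set A = {3, 10, 12, 14, 16, 17, 19} has 7 elements.
Set B = {4, 7, 19} has 3 elements.
|A × B| = |A| × |B| = 7 × 3 = 21

21


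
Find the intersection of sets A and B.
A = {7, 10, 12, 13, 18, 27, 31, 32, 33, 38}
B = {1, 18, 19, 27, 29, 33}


Set A = {7, 10, 12, 13, 18, 27, 31, 32, 33, 38}
Set B = {1, 18, 19, 27, 29, 33}
A ∩ B includes only elements in both sets.
Check each element of A against B:
7 ✗, 10 ✗, 12 ✗, 13 ✗, 18 ✓, 27 ✓, 31 ✗, 32 ✗, 33 ✓, 38 ✗
A ∩ B = {18, 27, 33}

{18, 27, 33}


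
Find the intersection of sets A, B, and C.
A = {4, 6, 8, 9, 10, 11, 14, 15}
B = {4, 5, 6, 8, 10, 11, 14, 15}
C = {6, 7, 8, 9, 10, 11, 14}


Set A = {4, 6, 8, 9, 10, 11, 14, 15}
Set B = {4, 5, 6, 8, 10, 11, 14, 15}
Set C = {6, 7, 8, 9, 10, 11, 14}
First, A ∩ B = {4, 6, 8, 10, 11, 14, 15}
Then, (A ∩ B) ∩ C = {6, 8, 10, 11, 14}

{6, 8, 10, 11, 14}


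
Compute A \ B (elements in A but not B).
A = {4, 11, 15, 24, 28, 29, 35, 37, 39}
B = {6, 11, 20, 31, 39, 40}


Set A = {4, 11, 15, 24, 28, 29, 35, 37, 39}
Set B = {6, 11, 20, 31, 39, 40}
A \ B includes elements in A that are not in B.
Check each element of A:
4 (not in B, keep), 11 (in B, remove), 15 (not in B, keep), 24 (not in B, keep), 28 (not in B, keep), 29 (not in B, keep), 35 (not in B, keep), 37 (not in B, keep), 39 (in B, remove)
A \ B = {4, 15, 24, 28, 29, 35, 37}

{4, 15, 24, 28, 29, 35, 37}


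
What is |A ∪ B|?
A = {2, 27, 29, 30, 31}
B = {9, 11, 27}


Set A = {2, 27, 29, 30, 31}, |A| = 5
Set B = {9, 11, 27}, |B| = 3
A ∩ B = {27}, |A ∩ B| = 1
|A ∪ B| = |A| + |B| - |A ∩ B| = 5 + 3 - 1 = 7

7


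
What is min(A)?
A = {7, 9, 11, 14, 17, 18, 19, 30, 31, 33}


Set A = {7, 9, 11, 14, 17, 18, 19, 30, 31, 33}
Elements in ascending order: 7, 9, 11, 14, 17, 18, 19, 30, 31, 33
The smallest element is 7.

7


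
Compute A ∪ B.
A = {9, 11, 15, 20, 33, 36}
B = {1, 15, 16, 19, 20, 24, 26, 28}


Set A = {9, 11, 15, 20, 33, 36}
Set B = {1, 15, 16, 19, 20, 24, 26, 28}
A ∪ B includes all elements in either set.
Elements from A: {9, 11, 15, 20, 33, 36}
Elements from B not already included: {1, 16, 19, 24, 26, 28}
A ∪ B = {1, 9, 11, 15, 16, 19, 20, 24, 26, 28, 33, 36}

{1, 9, 11, 15, 16, 19, 20, 24, 26, 28, 33, 36}
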